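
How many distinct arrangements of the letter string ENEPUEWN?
8! / (1! × 1! × 3! × 2! × 1!) = 3360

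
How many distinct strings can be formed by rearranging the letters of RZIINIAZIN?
10! / (4! × 2! × 1! × 1! × 2!) = 37800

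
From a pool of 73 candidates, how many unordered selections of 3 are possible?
C(73,3) = 73!/(3!×70!) = 62196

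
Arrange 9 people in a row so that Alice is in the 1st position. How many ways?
Fix one position: (9-1)! = 40320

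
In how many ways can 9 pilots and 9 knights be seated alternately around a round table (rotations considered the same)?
Fix one of the pilots: (9-1)! ways for the remaining pilots, × 9! ways for the knights = 40320 × 362880 = 14631321600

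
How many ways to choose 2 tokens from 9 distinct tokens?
C(9,2) = 9!/(2!×7!) = 36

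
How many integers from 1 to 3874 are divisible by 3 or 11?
⌊3874/3⌋ + ⌊3874/11⌋ - ⌊3874/33⌋ = 1291 + 352 - 117 = 1526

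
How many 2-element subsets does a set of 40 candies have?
C(40,2) = 40!/(2!×38!) = 780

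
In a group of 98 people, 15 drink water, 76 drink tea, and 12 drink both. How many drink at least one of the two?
|A∪B| = |A| + |B| - |A∩B| = 15 + 76 - 12 = 79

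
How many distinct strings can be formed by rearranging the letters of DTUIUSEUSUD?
11! / (2! × 1! × 2! × 1! × 4! × 1!) = 415800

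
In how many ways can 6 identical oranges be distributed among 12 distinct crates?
C(6+12-1, 12-1) = C(17, 11) = 12376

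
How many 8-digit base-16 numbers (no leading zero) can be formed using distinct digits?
First digit: 15 choices (nonzero). Then descending: 15 × 15 × 14 × 13 × 12 × 11 × 10 × 9 = 486486000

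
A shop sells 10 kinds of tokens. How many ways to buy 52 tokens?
C(52+10-1, 10-1) = C(61, 9) = 17341763505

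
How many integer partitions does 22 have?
Pentagonal recurrence p(n) = p(n-1) + p(n-2) - p(n-5) - p(n-7) + p(n-12) + p(n-15) - ... gives p(0..21) = 1, 1, 2, 3, 5, 7, 11, 15, 22, 30, 42, 56, 77, 101, 135, 176, 231, 297, 385, 490, 627, 792. p(22) = p(21) + p(20) - p(17) - p(15) + p(10) + p(7) - p(0) = 792 + 627 - 297 - 176 + 42 + 15 - 1 = 1002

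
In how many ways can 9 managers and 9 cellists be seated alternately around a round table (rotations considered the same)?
Fix one of the managers: (9-1)! ways for the remaining managers, × 9! ways for the cellists = 40320 × 362880 = 14631321600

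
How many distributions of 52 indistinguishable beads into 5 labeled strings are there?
C(52+5-1, 5-1) = C(56, 4) = 367290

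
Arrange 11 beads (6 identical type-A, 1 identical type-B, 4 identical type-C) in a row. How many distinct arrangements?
11! / (6! × 1! × 4!) = 2310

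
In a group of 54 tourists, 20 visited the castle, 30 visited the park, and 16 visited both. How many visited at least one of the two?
|A∪B| = |A| + |B| - |A∩B| = 20 + 30 - 16 = 34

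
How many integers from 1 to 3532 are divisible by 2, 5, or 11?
⌊3532/2⌋+⌊3532/5⌋+⌊3532/11⌋ - ⌊3532/10⌋-⌊3532/22⌋-⌊3532/55⌋ + ⌊3532/110⌋ = 1766+706+321 - 353-160-64 + 32 = 2248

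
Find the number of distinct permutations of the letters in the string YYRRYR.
6! / (3! × 3!) = 20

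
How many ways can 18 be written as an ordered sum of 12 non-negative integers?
C(18+12-1, 12-1) = C(29, 11) = 34597290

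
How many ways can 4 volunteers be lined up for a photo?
4! = 24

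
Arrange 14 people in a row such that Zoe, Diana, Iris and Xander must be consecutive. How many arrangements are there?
Treat the 4 as one block: (14-4+1)! × 4! = 39916800 × 24 = 958003200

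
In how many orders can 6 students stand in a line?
6! = 720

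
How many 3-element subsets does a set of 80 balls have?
C(80,3) = 80!/(3!×77!) = 82160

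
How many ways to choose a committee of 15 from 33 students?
C(33,15) = 33!/(15!×18!) = 1037158320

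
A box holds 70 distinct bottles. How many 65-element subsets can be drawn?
C(70,65) = 70!/(65!×5!) = 12103014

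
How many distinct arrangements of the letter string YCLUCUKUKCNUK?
13! / (3! × 1! × 3! × 1! × 1! × 4!) = 7207200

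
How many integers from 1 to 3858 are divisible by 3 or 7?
⌊3858/3⌋ + ⌊3858/7⌋ - ⌊3858/21⌋ = 1286 + 551 - 183 = 1654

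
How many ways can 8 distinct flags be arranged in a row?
8! = 40320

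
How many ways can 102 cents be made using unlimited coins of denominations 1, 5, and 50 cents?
Coefficient of x^102 in 1/(1-x^1) · 1/(1-x^5) · 1/(1-x^50). Case on j = number of 50-cent coins (j = 0..2); remainder r = 102 - 50j is made from {1,5} in ⌊r/5⌋+1 ways. r = 102, 52, 2 → 21 + 11 + 1 = 33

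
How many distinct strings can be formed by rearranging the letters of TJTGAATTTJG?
11! / (5! × 2! × 2! × 2!) = 41580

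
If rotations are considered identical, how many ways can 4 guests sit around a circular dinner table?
Circular: fix one position, arrange the rest. (4-1)! = 6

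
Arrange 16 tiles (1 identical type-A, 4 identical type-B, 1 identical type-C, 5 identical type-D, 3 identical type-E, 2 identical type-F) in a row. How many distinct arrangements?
16! / (1! × 4! × 1! × 5! × 3! × 2!) = 605404800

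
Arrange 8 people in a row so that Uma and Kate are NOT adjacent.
Total - adjacent = 8! - (8-1)!×2 = 40320 - 10080 = 30240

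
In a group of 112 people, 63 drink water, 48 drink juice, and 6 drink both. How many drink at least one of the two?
|A∪B| = |A| + |B| - |A∩B| = 63 + 48 - 6 = 105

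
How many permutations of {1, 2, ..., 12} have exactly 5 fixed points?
Choose the 5 fixed points C(12,5) = 792, derange the rest: !7 = Σ_{j=0}^{7} (-1)^j·7!/j! = 5040 - 5040 + 2520 - 840 + 210 - 42 + 7 - 1 = 1854. Product = 792 × 1854 = 1468368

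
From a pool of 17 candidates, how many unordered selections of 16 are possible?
C(17,16) = 17!/(16!×1!) = 17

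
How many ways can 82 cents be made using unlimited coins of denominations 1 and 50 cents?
Coefficient of x^82 in 1/(1-x^1) · 1/(1-x^50). Use j coins of 50 for j = 0..⌊82/50⌋ = 1, the rest in 1s: 1 + 1 = 2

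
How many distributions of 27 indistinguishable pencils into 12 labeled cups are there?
C(27+12-1, 12-1) = C(38, 11) = 1203322288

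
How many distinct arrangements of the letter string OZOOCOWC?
8! / (4! × 1! × 1! × 2!) = 840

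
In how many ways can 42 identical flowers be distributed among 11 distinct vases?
C(42+11-1, 11-1) = C(52, 10) = 15820024220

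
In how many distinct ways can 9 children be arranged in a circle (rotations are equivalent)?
Circular: fix one position, arrange the rest. (9-1)! = 40320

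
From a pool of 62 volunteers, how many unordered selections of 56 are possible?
C(62,56) = 62!/(56!×6!) = 61474519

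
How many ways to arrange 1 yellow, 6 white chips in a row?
7! / (1! × 6!) = 7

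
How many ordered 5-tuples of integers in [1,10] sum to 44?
Coefficient of x^44 in (x + x² + ... + x^10)^5. By inclusion-exclusion on dice exceeding 10: Σ_j (-1)^j C(5,j)·C(44-1-10j, 4) = C(5,0)·C(43,4) - C(5,1)·C(33,4) + C(5,2)·C(23,4) - C(5,3)·C(13,4) = 1·123410 - 5·40920 + 10·8855 - 10·715 = 210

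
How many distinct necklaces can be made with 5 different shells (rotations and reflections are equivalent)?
(5-1)!/2 = 24/2 = 12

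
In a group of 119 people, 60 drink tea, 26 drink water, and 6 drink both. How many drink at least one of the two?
|A∪B| = |A| + |B| - |A∩B| = 60 + 26 - 6 = 80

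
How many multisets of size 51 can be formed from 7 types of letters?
C(51+7-1, 7-1) = C(57, 6) = 36288252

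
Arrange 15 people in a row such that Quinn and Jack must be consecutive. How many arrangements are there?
Treat the 2 as one block: (15-2+1)! × 2! = 87178291200 × 2 = 174356582400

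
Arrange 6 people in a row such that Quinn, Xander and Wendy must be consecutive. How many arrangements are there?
Treat the 3 as one block: (6-3+1)! × 3! = 24 × 6 = 144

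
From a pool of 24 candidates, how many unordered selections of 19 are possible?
C(24,19) = 24!/(19!×5!) = 42504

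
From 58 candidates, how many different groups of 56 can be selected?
C(58,56) = 58!/(56!×2!) = 1653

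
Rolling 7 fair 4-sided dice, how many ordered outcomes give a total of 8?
Coefficient of x^8 in (x + x² + ... + x^4)^7. By inclusion-exclusion on dice exceeding 4: Σ_j (-1)^j C(7,j)·C(8-1-4j, 6) = C(7,0)·C(7,6) = 1·7 = 7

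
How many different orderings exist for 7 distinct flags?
7! = 5040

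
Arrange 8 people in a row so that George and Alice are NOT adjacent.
Total - adjacent = 8! - (8-1)!×2 = 40320 - 10080 = 30240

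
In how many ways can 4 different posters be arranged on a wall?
4! = 24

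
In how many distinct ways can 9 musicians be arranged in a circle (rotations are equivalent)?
Circular: fix one position, arrange the rest. (9-1)! = 40320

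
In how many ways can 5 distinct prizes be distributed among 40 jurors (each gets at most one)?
P(40,5) = 40!/(40-5)! = 78960960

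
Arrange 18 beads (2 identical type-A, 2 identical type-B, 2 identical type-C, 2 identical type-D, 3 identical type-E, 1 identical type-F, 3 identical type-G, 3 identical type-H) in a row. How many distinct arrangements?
18! / (2! × 2! × 2! × 2! × 3! × 1! × 3! × 3!) = 1852538688000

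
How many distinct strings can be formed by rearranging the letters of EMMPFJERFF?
10! / (1! × 3! × 2! × 1! × 2! × 1!) = 151200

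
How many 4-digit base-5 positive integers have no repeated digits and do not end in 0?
Last digit: 4 nonzero choices. First digit: 3 (nonzero, ≠last). Middle 2: P(3,2) = 6. Total = 72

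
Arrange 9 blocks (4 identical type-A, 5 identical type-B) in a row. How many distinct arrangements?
9! / (4! × 5!) = 126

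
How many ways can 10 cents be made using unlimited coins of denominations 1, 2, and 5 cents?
Coefficient of x^10 in 1/(1-x^1) · 1/(1-x^2) · 1/(1-x^5). Case on j = number of 5-cent coins (j = 0..2); remainder r = 10 - 5j is made from {1,2} in ⌊r/2⌋+1 ways. r = 10, 5, 0 → 6 + 3 + 1 = 10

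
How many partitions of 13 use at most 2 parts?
By conjugation, equals partitions of 13 into parts ≤ 2. Let r_j(i) = number of partitions of i into parts ≤ j, for i = 0..13. r_1(i) = 1 for all i; r_j(i) = r_{j-1}(i) + r_j(i-j). Rows j = 2..2: ≤2: 1 1 2 2 3 3 4 4 5 5 6 6 7 7. r_2(13) = 7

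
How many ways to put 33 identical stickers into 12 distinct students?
C(33+12-1, 12-1) = C(44, 11) = 7669339132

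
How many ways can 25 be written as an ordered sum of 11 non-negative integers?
C(25+11-1, 11-1) = C(35, 10) = 183579396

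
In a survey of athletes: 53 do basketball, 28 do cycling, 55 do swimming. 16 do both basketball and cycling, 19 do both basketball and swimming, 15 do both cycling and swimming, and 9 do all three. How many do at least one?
|A∪B∪C| = 53+28+55-16-19-15+9 = 95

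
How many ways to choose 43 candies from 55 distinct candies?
C(55,43) = 55!/(43!×12!) = 438729741450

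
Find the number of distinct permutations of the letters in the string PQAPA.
5! / (2! × 2! × 1!) = 30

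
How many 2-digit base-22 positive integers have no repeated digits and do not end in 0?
Last digit: 21 nonzero choices. First digit: 20 (nonzero, ≠last). Middle 0: P(20,0) = 1. Total = 420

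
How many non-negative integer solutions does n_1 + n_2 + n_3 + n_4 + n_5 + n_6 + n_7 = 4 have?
C(4+7-1, 7-1) = C(10, 6) = 210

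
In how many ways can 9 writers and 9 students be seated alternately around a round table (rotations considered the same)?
Fix one of the writers: (9-1)! ways for the remaining writers, × 9! ways for the students = 40320 × 362880 = 14631321600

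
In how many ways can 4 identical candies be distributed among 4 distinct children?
C(4+4-1, 4-1) = C(7, 3) = 35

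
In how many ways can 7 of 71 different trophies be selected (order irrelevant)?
C(71,7) = 71!/(7!×64!) = 1329890705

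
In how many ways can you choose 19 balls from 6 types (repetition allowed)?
C(19+6-1, 6-1) = C(24, 5) = 42504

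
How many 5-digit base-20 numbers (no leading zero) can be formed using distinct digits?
First digit: 19 choices (nonzero). Then descending: 19 × 19 × 18 × 17 × 16 = 1767456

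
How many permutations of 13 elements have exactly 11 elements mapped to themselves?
Choose the 11 fixed points C(13,11) = 78, derange the rest: !2 = Σ_{j=0}^{2} (-1)^j·2!/j! = 2 - 2 + 1 = 1. Product = 78 × 1 = 78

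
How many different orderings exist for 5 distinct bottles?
5! = 120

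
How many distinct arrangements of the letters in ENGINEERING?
11! / (3! × 3! × 2! × 2! × 1!) = 277200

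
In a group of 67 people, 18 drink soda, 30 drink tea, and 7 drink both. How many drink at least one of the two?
|A∪B| = |A| + |B| - |A∩B| = 18 + 30 - 7 = 41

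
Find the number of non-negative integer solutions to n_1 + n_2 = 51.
C(51+2-1, 2-1) = C(52, 1) = 52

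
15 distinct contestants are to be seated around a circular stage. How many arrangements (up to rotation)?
Circular: fix one position, arrange the rest. (15-1)! = 87178291200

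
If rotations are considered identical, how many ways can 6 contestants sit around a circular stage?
Circular: fix one position, arrange the rest. (6-1)! = 120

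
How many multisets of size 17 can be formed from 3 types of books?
C(17+3-1, 3-1) = C(19, 2) = 171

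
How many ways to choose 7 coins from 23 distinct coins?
C(23,7) = 23!/(7!×16!) = 245157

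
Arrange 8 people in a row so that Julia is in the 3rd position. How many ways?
Fix one position: (8-1)! = 5040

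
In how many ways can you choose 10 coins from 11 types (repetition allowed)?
C(10+11-1, 11-1) = C(20, 10) = 184756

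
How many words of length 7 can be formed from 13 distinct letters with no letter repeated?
P(13,7) = 13!/(13-7)! = 8648640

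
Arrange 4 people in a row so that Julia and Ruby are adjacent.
Treat as block: (4-1)! × 2! = 6 × 2 = 12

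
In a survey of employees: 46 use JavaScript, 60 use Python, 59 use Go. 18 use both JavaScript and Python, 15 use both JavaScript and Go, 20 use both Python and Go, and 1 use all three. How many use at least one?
|A∪B∪C| = 46+60+59-18-15-20+1 = 113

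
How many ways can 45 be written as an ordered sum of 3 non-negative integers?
C(45+3-1, 3-1) = C(47, 2) = 1081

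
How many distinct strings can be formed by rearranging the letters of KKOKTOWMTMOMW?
13! / (2! × 3! × 2! × 3! × 3!) = 7207200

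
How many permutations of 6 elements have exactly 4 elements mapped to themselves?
Choose the 4 fixed points C(6,4) = 15, derange the rest: !2 = Σ_{j=0}^{2} (-1)^j·2!/j! = 2 - 2 + 1 = 1. Product = 15 × 1 = 15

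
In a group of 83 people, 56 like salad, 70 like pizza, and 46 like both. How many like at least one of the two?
|A∪B| = |A| + |B| - |A∩B| = 56 + 70 - 46 = 80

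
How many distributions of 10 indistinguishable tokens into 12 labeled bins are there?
C(10+12-1, 12-1) = C(21, 11) = 352716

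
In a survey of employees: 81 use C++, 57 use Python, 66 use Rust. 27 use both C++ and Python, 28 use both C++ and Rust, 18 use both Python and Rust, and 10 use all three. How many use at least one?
|A∪B∪C| = 81+57+66-27-28-18+10 = 141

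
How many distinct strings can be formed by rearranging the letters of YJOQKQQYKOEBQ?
13! / (1! × 2! × 1! × 2! × 1! × 4! × 2!) = 32432400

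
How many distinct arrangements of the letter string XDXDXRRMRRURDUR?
15! / (3! × 6! × 3! × 1! × 2!) = 25225200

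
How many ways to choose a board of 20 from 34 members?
C(34,20) = 34!/(20!×14!) = 1391975640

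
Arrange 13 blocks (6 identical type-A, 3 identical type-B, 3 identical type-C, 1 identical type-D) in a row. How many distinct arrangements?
13! / (6! × 3! × 3! × 1!) = 240240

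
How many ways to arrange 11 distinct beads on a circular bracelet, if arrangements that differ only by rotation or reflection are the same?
(11-1)!/2 = 3628800/2 = 1814400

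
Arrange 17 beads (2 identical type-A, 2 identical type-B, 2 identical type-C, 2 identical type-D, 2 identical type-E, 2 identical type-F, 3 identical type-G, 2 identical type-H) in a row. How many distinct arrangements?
17! / (2! × 2! × 2! × 2! × 2! × 2! × 3! × 2!) = 463134672000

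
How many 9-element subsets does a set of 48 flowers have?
C(48,9) = 48!/(9!×39!) = 1677106640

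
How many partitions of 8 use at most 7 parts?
By conjugation, equals partitions of 8 into parts ≤ 7. Let r_j(i) = number of partitions of i into parts ≤ j, for i = 0..8. r_1(i) = 1 for all i; r_j(i) = r_{j-1}(i) + r_j(i-j). Rows j = 2..7: ≤2: 1 1 2 2 3 3 4 4 5; ≤3: 1 1 2 3 4 5 7 8 10; ≤4: 1 1 2 3 5 6 9 11 15; ≤5: 1 1 2 3 5 7 10 13 18; ≤6: 1 1 2 3 5 7 11 14 20; ≤7: 1 1 2 3 5 7 11 15 21. r_7(8) = 21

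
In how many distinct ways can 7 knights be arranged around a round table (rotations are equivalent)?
Circular: fix one position, arrange the rest. (7-1)! = 720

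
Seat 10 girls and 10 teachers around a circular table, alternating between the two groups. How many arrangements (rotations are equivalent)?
Fix one of the girls: (10-1)! ways for the remaining girls, × 10! ways for the teachers = 362880 × 3628800 = 1316818944000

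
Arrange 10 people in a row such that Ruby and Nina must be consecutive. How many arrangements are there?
Treat the 2 as one block: (10-2+1)! × 2! = 362880 × 2 = 725760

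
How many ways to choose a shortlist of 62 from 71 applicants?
C(71,62) = 71!/(62!×9!) = 74473879480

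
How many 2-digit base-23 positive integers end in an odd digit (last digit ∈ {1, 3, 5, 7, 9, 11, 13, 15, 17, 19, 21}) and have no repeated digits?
Last∈{1,3,5,7,9,11,13,15,17,19,21}. Last=0: 0. Last nonzero: 11×21×P(21,0) = 231. Total = 231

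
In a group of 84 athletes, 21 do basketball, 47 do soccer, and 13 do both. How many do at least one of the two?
|A∪B| = |A| + |B| - |A∩B| = 21 + 47 - 13 = 55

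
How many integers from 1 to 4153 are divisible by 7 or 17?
⌊4153/7⌋ + ⌊4153/17⌋ - ⌊4153/119⌋ = 593 + 244 - 34 = 803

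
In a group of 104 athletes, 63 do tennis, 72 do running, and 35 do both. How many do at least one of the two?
|A∪B| = |A| + |B| - |A∩B| = 63 + 72 - 35 = 100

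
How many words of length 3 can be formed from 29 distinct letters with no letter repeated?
P(29,3) = 29!/(29-3)! = 21924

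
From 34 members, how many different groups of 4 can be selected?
C(34,4) = 34!/(4!×30!) = 46376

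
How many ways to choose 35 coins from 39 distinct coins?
C(39,35) = 39!/(35!×4!) = 82251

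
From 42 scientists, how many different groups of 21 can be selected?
C(42,21) = 42!/(21!×21!) = 538257874440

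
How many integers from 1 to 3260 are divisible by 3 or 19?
⌊3260/3⌋ + ⌊3260/19⌋ - ⌊3260/57⌋ = 1086 + 171 - 57 = 1200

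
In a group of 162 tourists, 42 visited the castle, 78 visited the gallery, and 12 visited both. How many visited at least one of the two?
|A∪B| = |A| + |B| - |A∩B| = 42 + 78 - 12 = 108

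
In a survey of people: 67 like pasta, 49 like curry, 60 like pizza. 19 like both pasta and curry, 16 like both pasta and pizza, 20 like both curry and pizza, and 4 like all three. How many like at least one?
|A∪B∪C| = 67+49+60-19-16-20+4 = 125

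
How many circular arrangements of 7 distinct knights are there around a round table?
Circular: fix one position, arrange the rest. (7-1)! = 720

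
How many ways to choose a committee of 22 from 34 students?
C(34,22) = 34!/(22!×12!) = 548354040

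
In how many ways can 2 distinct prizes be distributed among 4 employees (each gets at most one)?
P(4,2) = 4!/(4-2)! = 12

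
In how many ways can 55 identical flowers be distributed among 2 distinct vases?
C(55+2-1, 2-1) = C(56, 1) = 56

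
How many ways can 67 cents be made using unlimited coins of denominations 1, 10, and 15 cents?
Coefficient of x^67 in 1/(1-x^1) · 1/(1-x^10) · 1/(1-x^15). Case on j = number of 15-cent coins (j = 0..4); remainder r = 67 - 15j is made from {1,10} in ⌊r/10⌋+1 ways. r = 67, 52, 37, 22, 7 → 7 + 6 + 4 + 3 + 1 = 21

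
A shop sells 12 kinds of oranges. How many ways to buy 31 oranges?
C(31+12-1, 12-1) = C(42, 11) = 4280561376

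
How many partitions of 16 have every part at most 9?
Let r_j(i) = number of partitions of i into parts ≤ j, for i = 0..16. r_1(i) = 1 for all i; r_j(i) = r_{j-1}(i) + r_j(i-j). Rows j = 2..9: ≤2: 1 1 2 2 3 3 4 4 5 5 6 6 7 7 8 8 9; ≤3: 1 1 2 3 4 5 7 8 10 12 14 16 19 21 24 27 30; ≤4: 1 1 2 3 5 6 9 11 15 18 23 27 34 39 47 54 64; ≤5: 1 1 2 3 5 7 10 13 18 23 30 37 47 57 70 84 101; ≤6: 1 1 2 3 5 7 11 14 20 26 35 44 58 71 90 110 136; ≤7: 1 1 2 3 5 7 11 15 21 28 38 49 65 82 105 131 164; ≤8: 1 1 2 3 5 7 11 15 22 29 40 52 70 89 116 146 186; ≤9: 1 1 2 3 5 7 11 15 22 30 41 54 73 94 123 157 201. r_9(16) = 201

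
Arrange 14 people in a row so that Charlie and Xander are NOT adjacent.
Total - adjacent = 14! - (14-1)!×2 = 87178291200 - 12454041600 = 74724249600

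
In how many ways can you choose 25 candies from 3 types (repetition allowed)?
C(25+3-1, 3-1) = C(27, 2) = 351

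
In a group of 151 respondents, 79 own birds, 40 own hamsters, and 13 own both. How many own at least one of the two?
|A∪B| = |A| + |B| - |A∩B| = 79 + 40 - 13 = 106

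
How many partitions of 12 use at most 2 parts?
By conjugation, equals partitions of 12 into parts ≤ 2. Let r_j(i) = number of partitions of i into parts ≤ j, for i = 0..12. r_1(i) = 1 for all i; r_j(i) = r_{j-1}(i) + r_j(i-j). Rows j = 2..2: ≤2: 1 1 2 2 3 3 4 4 5 5 6 6 7. r_2(12) = 7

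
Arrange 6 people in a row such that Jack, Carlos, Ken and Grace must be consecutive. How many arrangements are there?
Treat the 4 as one block: (6-4+1)! × 4! = 6 × 24 = 144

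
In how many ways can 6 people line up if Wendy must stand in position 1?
Fix one position: (6-1)! = 120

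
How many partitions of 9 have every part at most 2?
Let r_j(i) = number of partitions of i into parts ≤ j, for i = 0..9. r_1(i) = 1 for all i; r_j(i) = r_{j-1}(i) + r_j(i-j). Rows j = 2..2: ≤2: 1 1 2 2 3 3 4 4 5 5. r_2(9) = 5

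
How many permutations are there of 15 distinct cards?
15! = 1307674368000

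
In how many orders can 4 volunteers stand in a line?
4! = 24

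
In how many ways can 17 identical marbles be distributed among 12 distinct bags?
C(17+12-1, 12-1) = C(28, 11) = 21474180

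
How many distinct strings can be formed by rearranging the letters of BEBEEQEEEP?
10! / (2! × 1! × 6! × 1!) = 2520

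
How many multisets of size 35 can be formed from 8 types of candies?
C(35+8-1, 8-1) = C(42, 7) = 26978328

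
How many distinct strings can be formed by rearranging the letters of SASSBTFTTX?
10! / (1! × 1! × 3! × 1! × 3! × 1!) = 100800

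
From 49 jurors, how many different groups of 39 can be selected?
C(49,39) = 49!/(39!×10!) = 8217822536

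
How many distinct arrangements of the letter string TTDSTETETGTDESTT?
16! / (1! × 3! × 2! × 8! × 2!) = 21621600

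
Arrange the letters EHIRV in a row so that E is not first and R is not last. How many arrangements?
By inclusion-exclusion: 5! - 2×(5-1)! + (5-2)! = 120 - 48 + 6 = 78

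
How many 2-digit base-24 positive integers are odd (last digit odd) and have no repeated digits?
Last∈{1,3,5,7,9,11,13,15,17,19,21,23}. Last=0: 0. Last nonzero: 12×22×P(22,0) = 264. Total = 264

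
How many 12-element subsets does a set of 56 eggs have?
C(56,12) = 56!/(12!×44!) = 558383307300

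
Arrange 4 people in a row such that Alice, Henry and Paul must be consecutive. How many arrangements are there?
Treat the 3 as one block: (4-3+1)! × 3! = 2 × 6 = 12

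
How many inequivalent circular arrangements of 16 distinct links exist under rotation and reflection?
(16-1)!/2 = 1307674368000/2 = 653837184000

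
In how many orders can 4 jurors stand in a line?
4! = 24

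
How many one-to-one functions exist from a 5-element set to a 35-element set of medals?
P(35,5) = 35!/(35-5)! = 38955840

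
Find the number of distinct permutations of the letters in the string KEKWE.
5! / (2! × 1! × 2!) = 30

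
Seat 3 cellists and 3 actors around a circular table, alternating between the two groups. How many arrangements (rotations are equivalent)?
Fix one of the cellists: (3-1)! ways for the remaining cellists, × 3! ways for the actors = 2 × 6 = 12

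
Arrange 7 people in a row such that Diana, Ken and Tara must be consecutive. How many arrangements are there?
Treat the 3 as one block: (7-3+1)! × 3! = 120 × 6 = 720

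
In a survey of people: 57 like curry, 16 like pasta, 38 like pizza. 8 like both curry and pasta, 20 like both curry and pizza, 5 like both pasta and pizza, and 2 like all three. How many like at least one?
|A∪B∪C| = 57+16+38-8-20-5+2 = 80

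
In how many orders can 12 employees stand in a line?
12! = 479001600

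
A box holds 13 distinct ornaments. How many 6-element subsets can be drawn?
C(13,6) = 13!/(6!×7!) = 1716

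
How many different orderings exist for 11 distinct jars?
11! = 39916800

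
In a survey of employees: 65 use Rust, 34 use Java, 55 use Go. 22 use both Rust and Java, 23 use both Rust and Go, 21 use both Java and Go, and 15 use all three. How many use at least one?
|A∪B∪C| = 65+34+55-22-23-21+15 = 103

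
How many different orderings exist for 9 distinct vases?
9! = 362880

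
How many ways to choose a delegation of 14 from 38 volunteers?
C(38,14) = 38!/(14!×24!) = 9669554100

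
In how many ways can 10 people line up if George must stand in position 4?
Fix one position: (10-1)! = 362880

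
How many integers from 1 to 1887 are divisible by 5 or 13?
⌊1887/5⌋ + ⌊1887/13⌋ - ⌊1887/65⌋ = 377 + 145 - 29 = 493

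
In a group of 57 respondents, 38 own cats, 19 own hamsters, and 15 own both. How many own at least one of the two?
|A∪B| = |A| + |B| - |A∩B| = 38 + 19 - 15 = 42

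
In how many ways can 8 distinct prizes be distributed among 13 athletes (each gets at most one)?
P(13,8) = 13!/(13-8)! = 51891840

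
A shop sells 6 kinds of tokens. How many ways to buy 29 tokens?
C(29+6-1, 6-1) = C(34, 5) = 278256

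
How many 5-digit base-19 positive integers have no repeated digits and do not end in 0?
Last digit: 18 nonzero choices. First digit: 17 (nonzero, ≠last). Middle 3: P(17,3) = 4080. Total = 1248480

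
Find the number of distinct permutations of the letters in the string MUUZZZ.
6! / (3! × 1! × 2!) = 60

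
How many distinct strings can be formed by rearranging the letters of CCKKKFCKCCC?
11! / (1! × 6! × 4!) = 2310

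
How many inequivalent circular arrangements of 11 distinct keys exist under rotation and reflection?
(11-1)!/2 = 3628800/2 = 1814400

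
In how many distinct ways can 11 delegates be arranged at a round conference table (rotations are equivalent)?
Circular: fix one position, arrange the rest. (11-1)! = 3628800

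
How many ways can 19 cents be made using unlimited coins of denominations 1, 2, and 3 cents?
Coefficient of x^19 in 1/(1-x^1) · 1/(1-x^2) · 1/(1-x^3). Case on j = number of 3-cent coins (j = 0..6); remainder r = 19 - 3j is made from {1,2} in ⌊r/2⌋+1 ways. r = 19, 16, 13, 10, 7, 4, 1 → 10 + 9 + 7 + 6 + 4 + 3 + 1 = 40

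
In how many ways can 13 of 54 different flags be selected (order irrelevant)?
C(54,13) = 54!/(13!×41!) = 1108176102180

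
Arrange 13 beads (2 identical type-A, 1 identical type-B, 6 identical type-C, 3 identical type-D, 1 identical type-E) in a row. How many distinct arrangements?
13! / (2! × 1! × 6! × 3! × 1!) = 720720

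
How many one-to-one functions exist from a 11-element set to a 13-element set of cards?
P(13,11) = 13!/(13-11)! = 3113510400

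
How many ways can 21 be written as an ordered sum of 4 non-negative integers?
C(21+4-1, 4-1) = C(24, 3) = 2024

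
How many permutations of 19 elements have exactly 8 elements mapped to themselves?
Choose the 8 fixed points C(19,8) = 75582, derange the rest: !11 = Σ_{j=0}^{11} (-1)^j·11!/j! = 39916800 - 39916800 + 19958400 - 6652800 + 1663200 - 332640 + 55440 - 7920 + 990 - 110 + 11 - 1 = 14684570. Product = 75582 × 14684570 = 1109889169740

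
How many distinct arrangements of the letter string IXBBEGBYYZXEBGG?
15! / (4! × 2! × 2! × 3! × 1! × 2! × 1!) = 1135134000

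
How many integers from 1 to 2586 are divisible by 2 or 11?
⌊2586/2⌋ + ⌊2586/11⌋ - ⌊2586/22⌋ = 1293 + 235 - 117 = 1411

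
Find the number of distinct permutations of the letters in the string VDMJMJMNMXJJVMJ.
15! / (1! × 1! × 1! × 5! × 2! × 5!) = 45405360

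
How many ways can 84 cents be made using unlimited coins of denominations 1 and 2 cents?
Coefficient of x^84 in 1/(1-x^1) · 1/(1-x^2). Use j coins of 2 for j = 0..⌊84/2⌋ = 42, the rest in 1s: 42 + 1 = 43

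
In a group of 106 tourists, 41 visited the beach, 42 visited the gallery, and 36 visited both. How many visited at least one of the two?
|A∪B| = |A| + |B| - |A∩B| = 41 + 42 - 36 = 47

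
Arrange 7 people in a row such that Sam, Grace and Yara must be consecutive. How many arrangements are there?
Treat the 3 as one block: (7-3+1)! × 3! = 120 × 6 = 720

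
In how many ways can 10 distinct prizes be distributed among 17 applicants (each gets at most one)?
P(17,10) = 17!/(17-10)! = 70572902400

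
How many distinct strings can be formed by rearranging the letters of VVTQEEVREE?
10! / (3! × 1! × 1! × 1! × 4!) = 25200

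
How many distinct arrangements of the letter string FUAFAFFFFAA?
11! / (6! × 4! × 1!) = 2310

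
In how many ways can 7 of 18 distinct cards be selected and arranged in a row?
P(18,7) = 18!/(18-7)! = 160392960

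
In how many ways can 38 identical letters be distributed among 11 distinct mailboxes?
C(38+11-1, 11-1) = C(48, 10) = 6540715896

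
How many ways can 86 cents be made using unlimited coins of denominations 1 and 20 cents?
Coefficient of x^86 in 1/(1-x^1) · 1/(1-x^20). Use j coins of 20 for j = 0..⌊86/20⌋ = 4, the rest in 1s: 4 + 1 = 5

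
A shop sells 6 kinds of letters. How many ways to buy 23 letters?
C(23+6-1, 6-1) = C(28, 5) = 98280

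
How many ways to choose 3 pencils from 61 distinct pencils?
C(61,3) = 61!/(3!×58!) = 35990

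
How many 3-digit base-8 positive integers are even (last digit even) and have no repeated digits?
Last∈{0,2,4,6}. Last=0: 42. Last nonzero: 3×6×P(6,1) = 108. Total = 150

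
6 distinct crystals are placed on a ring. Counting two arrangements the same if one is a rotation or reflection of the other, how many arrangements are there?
(6-1)!/2 = 120/2 = 60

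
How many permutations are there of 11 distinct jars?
11! = 39916800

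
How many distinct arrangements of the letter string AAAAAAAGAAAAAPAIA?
17! / (1! × 1! × 1! × 14!) = 4080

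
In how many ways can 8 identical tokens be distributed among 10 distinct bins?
C(8+10-1, 10-1) = C(17, 9) = 24310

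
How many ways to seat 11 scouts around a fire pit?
Circular: fix one position, arrange the rest. (11-1)! = 3628800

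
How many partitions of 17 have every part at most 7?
Let r_j(i) = number of partitions of i into parts ≤ j, for i = 0..17. r_1(i) = 1 for all i; r_j(i) = r_{j-1}(i) + r_j(i-j). Rows j = 2..7: ≤2: 1 1 2 2 3 3 4 4 5 5 6 6 7 7 8 8 9 9; ≤3: 1 1 2 3 4 5 7 8 10 12 14 16 19 21 24 27 30 33; ≤4: 1 1 2 3 5 6 9 11 15 18 23 27 34 39 47 54 64 72; ≤5: 1 1 2 3 5 7 10 13 18 23 30 37 47 57 70 84 101 119; ≤6: 1 1 2 3 5 7 11 14 20 26 35 44 58 71 90 110 136 163; ≤7: 1 1 2 3 5 7 11 15 21 28 38 49 65 82 105 131 164 201. r_7(17) = 201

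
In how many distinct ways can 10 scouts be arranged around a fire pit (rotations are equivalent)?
Circular: fix one position, arrange the rest. (10-1)! = 362880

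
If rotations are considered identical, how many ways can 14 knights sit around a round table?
Circular: fix one position, arrange the rest. (14-1)! = 6227020800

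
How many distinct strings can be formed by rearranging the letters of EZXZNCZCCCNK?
12! / (1! × 2! × 3! × 4! × 1! × 1!) = 1663200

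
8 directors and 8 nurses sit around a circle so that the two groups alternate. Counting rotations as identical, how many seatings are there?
Fix one of the directors: (8-1)! ways for the remaining directors, × 8! ways for the nurses = 5040 × 40320 = 203212800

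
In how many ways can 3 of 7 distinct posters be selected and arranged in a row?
P(7,3) = 7!/(7-3)! = 210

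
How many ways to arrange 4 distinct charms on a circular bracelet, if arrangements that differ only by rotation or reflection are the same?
(4-1)!/2 = 6/2 = 3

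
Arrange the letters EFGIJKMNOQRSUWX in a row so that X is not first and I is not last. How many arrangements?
By inclusion-exclusion: 15! - 2×(15-1)! + (15-2)! = 1307674368000 - 174356582400 + 6227020800 = 1139544806400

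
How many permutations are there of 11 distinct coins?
11! = 39916800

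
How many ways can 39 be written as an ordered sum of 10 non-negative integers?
C(39+10-1, 10-1) = C(48, 9) = 1677106640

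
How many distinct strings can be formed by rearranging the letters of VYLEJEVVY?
9! / (2! × 1! × 1! × 2! × 3!) = 15120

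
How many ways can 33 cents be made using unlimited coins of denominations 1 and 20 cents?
Coefficient of x^33 in 1/(1-x^1) · 1/(1-x^20). Use j coins of 20 for j = 0..⌊33/20⌋ = 1, the rest in 1s: 1 + 1 = 2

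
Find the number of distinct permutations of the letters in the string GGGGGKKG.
8! / (2! × 6!) = 28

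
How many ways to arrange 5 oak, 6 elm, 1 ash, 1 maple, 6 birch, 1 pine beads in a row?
20! / (5! × 6! × 1! × 1! × 6! × 1!) = 39109150080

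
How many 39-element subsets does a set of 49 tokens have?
C(49,39) = 49!/(39!×10!) = 8217822536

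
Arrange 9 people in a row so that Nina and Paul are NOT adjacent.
Total - adjacent = 9! - (9-1)!×2 = 362880 - 80640 = 282240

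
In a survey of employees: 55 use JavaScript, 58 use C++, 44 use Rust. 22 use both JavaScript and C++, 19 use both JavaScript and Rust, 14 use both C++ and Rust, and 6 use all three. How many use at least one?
|A∪B∪C| = 55+58+44-22-19-14+6 = 108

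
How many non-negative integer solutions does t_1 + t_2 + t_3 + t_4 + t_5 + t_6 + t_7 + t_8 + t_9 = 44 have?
C(44+9-1, 9-1) = C(52, 8) = 752538150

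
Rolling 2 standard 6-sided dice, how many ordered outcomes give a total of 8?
Coefficient of x^8 in (x + x² + ... + x^6)^2. By inclusion-exclusion on dice exceeding 6: Σ_j (-1)^j C(2,j)·C(8-1-6j, 1) = C(2,0)·C(7,1) - C(2,1)·C(1,1) = 1·7 - 2·1 = 5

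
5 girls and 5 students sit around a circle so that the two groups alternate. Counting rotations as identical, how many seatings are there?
Fix one of the girls: (5-1)! ways for the remaining girls, × 5! ways for the students = 24 × 120 = 2880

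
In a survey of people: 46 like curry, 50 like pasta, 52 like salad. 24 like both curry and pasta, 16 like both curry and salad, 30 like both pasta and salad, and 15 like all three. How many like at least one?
|A∪B∪C| = 46+50+52-24-16-30+15 = 93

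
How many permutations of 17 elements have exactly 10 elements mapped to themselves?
Choose the 10 fixed points C(17,10) = 19448, derange the rest: !7 = Σ_{j=0}^{7} (-1)^j·7!/j! = 5040 - 5040 + 2520 - 840 + 210 - 42 + 7 - 1 = 1854. Product = 19448 × 1854 = 36056592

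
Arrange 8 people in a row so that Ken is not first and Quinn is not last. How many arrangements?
By inclusion-exclusion: 8! - 2×(8-1)! + (8-2)! = 40320 - 10080 + 720 = 30960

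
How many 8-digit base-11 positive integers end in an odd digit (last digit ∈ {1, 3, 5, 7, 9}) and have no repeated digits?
Last∈{1,3,5,7,9}. Last=0: 0. Last nonzero: 5×9×P(9,6) = 2721600. Total = 2721600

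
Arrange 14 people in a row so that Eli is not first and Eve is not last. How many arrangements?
By inclusion-exclusion: 14! - 2×(14-1)! + (14-2)! = 87178291200 - 12454041600 + 479001600 = 75203251200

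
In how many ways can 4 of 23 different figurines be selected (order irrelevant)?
C(23,4) = 23!/(4!×19!) = 8855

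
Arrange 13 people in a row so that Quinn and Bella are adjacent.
Treat as block: (13-1)! × 2! = 479001600 × 2 = 958003200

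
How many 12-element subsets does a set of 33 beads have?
C(33,12) = 33!/(12!×21!) = 354817320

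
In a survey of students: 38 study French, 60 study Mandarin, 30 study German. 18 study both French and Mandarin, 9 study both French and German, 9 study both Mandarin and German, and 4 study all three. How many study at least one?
|A∪B∪C| = 38+60+30-18-9-9+4 = 96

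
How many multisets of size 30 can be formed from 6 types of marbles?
C(30+6-1, 6-1) = C(35, 5) = 324632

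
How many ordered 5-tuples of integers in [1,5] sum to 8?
Coefficient of x^8 in (x + x² + ... + x^5)^5. By inclusion-exclusion on dice exceeding 5: Σ_j (-1)^j C(5,j)·C(8-1-5j, 4) = C(5,0)·C(7,4) = 1·35 = 35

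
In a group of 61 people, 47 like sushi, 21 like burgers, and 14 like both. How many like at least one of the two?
|A∪B| = |A| + |B| - |A∩B| = 47 + 21 - 14 = 54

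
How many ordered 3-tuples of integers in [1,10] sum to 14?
Coefficient of x^14 in (x + x² + ... + x^10)^3. By inclusion-exclusion on dice exceeding 10: Σ_j (-1)^j C(3,j)·C(14-1-10j, 2) = C(3,0)·C(13,2) - C(3,1)·C(3,2) = 1·78 - 3·3 = 69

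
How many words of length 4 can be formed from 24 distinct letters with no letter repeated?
P(24,4) = 24!/(24-4)! = 255024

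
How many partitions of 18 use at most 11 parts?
By conjugation, equals partitions of 18 into parts ≤ 11. Let r_j(i) = number of partitions of i into parts ≤ j, for i = 0..18. r_1(i) = 1 for all i; r_j(i) = r_{j-1}(i) + r_j(i-j). Rows j = 2..11: ≤2: 1 1 2 2 3 3 4 4 5 5 6 6 7 7 8 8 9 9 10; ≤3: 1 1 2 3 4 5 7 8 10 12 14 16 19 21 24 27 30 33 37; ≤4: 1 1 2 3 5 6 9 11 15 18 23 27 34 39 47 54 64 72 84; ≤5: 1 1 2 3 5 7 10 13 18 23 30 37 47 57 70 84 101 119 141; ≤6: 1 1 2 3 5 7 11 14 20 26 35 44 58 71 90 110 136 163 199; ≤7: 1 1 2 3 5 7 11 15 21 28 38 49 65 82 105 131 164 201 248; ≤8: 1 1 2 3 5 7 11 15 22 29 40 52 70 89 116 146 186 230 288; ≤9: 1 1 2 3 5 7 11 15 22 30 41 54 73 94 123 157 201 252 318; ≤10: 1 1 2 3 5 7 11 15 22 30 42 55 75 97 128 164 212 267 340; ≤11: 1 1 2 3 5 7 11 15 22 30 42 56 76 99 131 169 219 278 355. r_11(18) = 355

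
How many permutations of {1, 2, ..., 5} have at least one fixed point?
Complement of the derangements. !5 = Σ_{j=0}^{5} (-1)^j·5!/j! = 120 - 120 + 60 - 20 + 5 - 1 = 44. 5! - !5 = 120 - 44 = 76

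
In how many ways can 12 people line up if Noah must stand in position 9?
Fix one position: (12-1)! = 39916800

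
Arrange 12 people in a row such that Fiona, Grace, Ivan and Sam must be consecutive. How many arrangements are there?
Treat the 4 as one block: (12-4+1)! × 4! = 362880 × 24 = 8709120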